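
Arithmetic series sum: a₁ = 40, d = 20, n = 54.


aₙ = 40 + (54-1)×20 = 1100
Sₙ = n(a₁+aₙ)/2 = 54×(40+1100)/2
= 54×1140/2 = 30780

S_54 = 30780


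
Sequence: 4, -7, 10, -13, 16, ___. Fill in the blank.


Pattern: alternating sign, magnitude arithmetic (d=3)
Terms: 4, -7, 10, -13, 16
Next term = -19

Next term = -19


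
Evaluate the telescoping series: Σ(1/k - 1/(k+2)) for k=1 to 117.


Telescoping with gap 2: two head and two tail terms survive.
= (1 + 1/2) - (1/118 + 1/119)
= 3/2 - 1/118 - 1/119 = 10413/7021

Sum = 10413/7021


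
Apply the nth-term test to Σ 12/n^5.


lim(n→∞) 12/n^5 = 0
lim aₙ = 0 → nth-term test is INCONCLUSIVE
(Need other tests; this is actually a convergent p-series with p=5 > 1)

Inconclusive (lim aₙ = 0; need another test)


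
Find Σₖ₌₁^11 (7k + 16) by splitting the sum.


Σ(7k+16) = 7·Σk + 16·n
= 7·66 + 16·11
= 462 + 176 = 638

Σ = 638


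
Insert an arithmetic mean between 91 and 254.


AM = (91 + 254)/2 = 345/2 = 172.5

AM = 172.5


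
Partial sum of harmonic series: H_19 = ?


H_19 = 1/1 + 1/2 + 1/3 + ... + 1/19
= 275295799/77597520
≈ 3.5477

H_19 = 275295799/77597520 ≈ 3.5477


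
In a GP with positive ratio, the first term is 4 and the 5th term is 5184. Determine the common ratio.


r^(n-1) = aₙ/a₁
r^4 = 5184/4 = 1296
r = 1296^(1/4)
= ±6; taking r > 0 gives r = 6

r = 6


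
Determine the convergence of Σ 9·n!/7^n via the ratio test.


aₙ = 9·n!/7^n
a_{n+1}/aₙ = (n+1)!/7^(n+1) × 7^n/n!  (constant 9 cancels)
= (n+1)/7
L = lim(n→∞) (n+1)/7 = ∞
L > 1 → series DIVERGES

Diverges (ratio test: L = ∞ > 1)


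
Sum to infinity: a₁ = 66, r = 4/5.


S∞ = a₁/(1-r) = 66/(1 - 4/5)
= 66/(1/5)
= 330

S∞ = 330


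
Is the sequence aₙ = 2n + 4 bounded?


aₙ = 2n + 4 → as n→∞, aₙ→∞
No finite upper bound exists
The sequence is UNBOUNDED

Unbounded (aₙ → ∞ as n → ∞)


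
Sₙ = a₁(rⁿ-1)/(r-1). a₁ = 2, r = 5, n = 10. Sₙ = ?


Sₙ = 2×(5^10 - 1)/(5 - 1)
= 2×(9765625 - 1)/4
= 2×9765624/4
= 4882812

S_10 = 4882812


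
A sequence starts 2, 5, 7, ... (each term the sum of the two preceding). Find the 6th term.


Computing iteratively: 2, 5, 7, 12, 19, 31
a_6 = 31

a_6 = 31


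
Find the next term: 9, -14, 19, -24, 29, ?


Pattern: alternating sign, magnitude arithmetic (d=5)
Terms: 9, -14, 19, -24, 29
Next term = -34

Next term = -34


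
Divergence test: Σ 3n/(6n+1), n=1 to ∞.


lim(n→∞) 3n/(6n+1) = 3/6 = 1/2  (divide numerator and denominator by n)
lim aₙ = 1/2 ≠ 0 → series DIVERGES

Diverges (lim aₙ = 1/2 ≠ 0)


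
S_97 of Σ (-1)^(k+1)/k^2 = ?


S = 1 - 1/4 + 1/9 - 1/16 + 1/25 - 1/36 + 1/49 - 1/64 ± ...
= 0.8225
(Full series converges to +π²/12 ≈ +0.8225)

S_97 = 0.8225


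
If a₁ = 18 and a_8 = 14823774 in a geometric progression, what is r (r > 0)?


r^(n-1) = aₙ/a₁
r^7 = 14823774/18 = 823543
r = 823543^(1/7)
= 7

r = 7


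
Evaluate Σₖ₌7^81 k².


Σₖ₌7^81 k² = Σₖ₌₁^81 k² − Σₖ₌₁^6 k²
= 81·82·163/6 − 6·7·13/6
= 180441 − 91 = 180350

Σk² = 180350


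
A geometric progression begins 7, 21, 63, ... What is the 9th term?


aₙ = a₁·r^(n-1)
= 7×3^8
= 7×6561
= 45927

a_9 = 45927


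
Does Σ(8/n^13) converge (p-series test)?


p-series test: Σ c/n^p converges if p > 1, diverges if p ≤ 1 (constant c > 0 doesn't affect convergence).
p = 13
13 > 1 → CONVERGES

Converges (p = 13 > 1)


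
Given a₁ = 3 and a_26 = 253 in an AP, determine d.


d = (aₙ - a₁)/(n-1)
= (253 - 3)/(26-1)
= 250/25 = 10

d = 10


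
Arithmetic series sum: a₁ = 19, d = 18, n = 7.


aₙ = 19 + (7-1)×18 = 127
Sₙ = n(a₁+aₙ)/2 = 7×(19+127)/2
= 7×146/2 = 511

S_7 = 511


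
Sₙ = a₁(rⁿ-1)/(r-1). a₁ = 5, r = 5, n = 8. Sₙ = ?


Sₙ = 5×(5^8 - 1)/(5 - 1)
= 5×(390625 - 1)/4
= 5×390624/4
= 488280

S_8 = 488280


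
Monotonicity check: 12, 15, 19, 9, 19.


Differences: 3, 4, -10, 10
Difference at position 1 is +3 (> 0) but position 3 is -10 (< 0) — sequence both rises and falls
→ NOT monotonic

Not monotonic


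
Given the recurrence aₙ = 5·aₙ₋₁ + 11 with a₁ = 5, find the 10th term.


Computing step by step:
a_1 = 5
a_2 = 36
a_3 = 191
a_4 = 966
a_5 = 4841
a_6 = 24216
a_7 = 121091
a_8 = 605466
a_9 = 3027341
a_10 = 15136716


a_10 = 15136716


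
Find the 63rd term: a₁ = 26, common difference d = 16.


aₙ = a₁ + (n-1)d
= 26 + (63-1)×16
= 26 + 992
= 1018

a_63 = 1018


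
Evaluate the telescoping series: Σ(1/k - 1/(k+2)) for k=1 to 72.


Telescoping with gap 2: two head and two tail terms survive.
= (1 + 1/2) - (1/73 + 1/74)
= 3/2 - 1/73 - 1/74 = 3978/2701

Sum = 3978/2701


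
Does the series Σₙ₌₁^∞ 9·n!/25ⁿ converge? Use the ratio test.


aₙ = 9·n!/25^n
a_{n+1}/aₙ = (n+1)!/25^(n+1) × 25^n/n!  (constant 9 cancels)
= (n+1)/25
L = lim(n→∞) (n+1)/25 = ∞
L > 1 → series DIVERGES

Diverges (ratio test: L = ∞ > 1)


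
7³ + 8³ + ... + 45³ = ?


Σₖ₌7^45 k³ = [45·46/2]² − [6·7/2]²
= 1071225 − 441 = 1070784

Σk³ = 1070784


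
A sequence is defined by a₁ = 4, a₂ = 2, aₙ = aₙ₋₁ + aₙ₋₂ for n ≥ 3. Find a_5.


Computing iteratively: 4, 2, 6, 8, 14
a_5 = 14

a_5 = 14


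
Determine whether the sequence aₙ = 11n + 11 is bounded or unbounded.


aₙ = 11n + 11 → as n→∞, aₙ→∞
No finite upper bound exists
The sequence is UNBOUNDED

Unbounded (aₙ → ∞ as n → ∞)


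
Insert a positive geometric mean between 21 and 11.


GM = √(21×11) = √231 = 15.1987

GM = 15.1987


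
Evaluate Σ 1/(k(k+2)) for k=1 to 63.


1/(k(k+2)) = (1/2)·(1/k - 1/(k+2)) (partial fractions)
Telescoping: Σ = (1/2)·(1 + 1/2 - 1/64 - 1/65) = 6111/8320

Sum = 6111/8320


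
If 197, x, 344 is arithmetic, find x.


AM = (197 + 344)/2 = 541/2 = 270.5

AM = 270.5


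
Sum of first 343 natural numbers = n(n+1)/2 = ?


n(n+1)/2 = 343×344/2 = 117992/2 = 58996

Σk = 58996


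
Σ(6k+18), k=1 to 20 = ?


Σ(6k+18) = 6·Σk + 18·n
= 6·210 + 18·20
= 1260 + 360 = 1620

Σ = 1620


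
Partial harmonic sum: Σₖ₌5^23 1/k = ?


Σₖ₌5^23 1/k = 1/5 + 1/6 + 1/7 + ... + 1/23
= 589307197/356948592
≈ 1.651

Sum = 589307197/356948592 ≈ 1.651


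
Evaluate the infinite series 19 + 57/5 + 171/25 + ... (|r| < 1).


S∞ = a₁/(1-r) = 19/(1 - 3/5)
= 19/(2/5)
= 95/2

S∞ = 95/2


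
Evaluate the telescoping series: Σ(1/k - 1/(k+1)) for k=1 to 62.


Telescoping: adjacent terms cancel.
= 1/1 - 1/63
= 1 - 1/63 = 62/63

Sum = 62/63


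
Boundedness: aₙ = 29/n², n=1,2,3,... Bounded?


a₁ = 29, a₂ = 29/4, a₃ = 29/9, ...
0 < aₙ ≤ 29 for all n ≥ 1
The sequence IS bounded

Bounded (0 < aₙ ≤ 29)


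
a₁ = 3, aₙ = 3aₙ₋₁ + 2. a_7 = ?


Computing step by step:
a_1 = 3
a_2 = 11
a_3 = 35
a_4 = 107
a_5 = 323
a_6 = 971
a_7 = 2915


a_7 = 2915


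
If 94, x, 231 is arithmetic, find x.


AM = (94 + 231)/2 = 325/2 = 162.5

AM = 162.5


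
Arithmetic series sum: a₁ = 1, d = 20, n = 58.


aₙ = 1 + (58-1)×20 = 1141
Sₙ = n(a₁+aₙ)/2 = 58×(1+1141)/2
= 58×1142/2 = 33118

S_58 = 33118


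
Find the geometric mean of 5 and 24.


GM = √(5×24) = √120 = 10.9545

GM = 10.9545


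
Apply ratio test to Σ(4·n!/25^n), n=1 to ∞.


aₙ = 4·n!/25^n
a_{n+1}/aₙ = (n+1)!/25^(n+1) × 25^n/n!  (constant 4 cancels)
= (n+1)/25
L = lim(n→∞) (n+1)/25 = ∞
L > 1 → series DIVERGES

Diverges (ratio test: L = ∞ > 1)


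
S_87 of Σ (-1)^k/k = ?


S = -1 + 1/2 - 1/3 + 1/4 - 1/5 + 1/6 - 1/7 + 1/8 ± ...
= -0.6989
(Full series converges to -ln(2) ≈ -0.6931)

S_87 = -0.6989


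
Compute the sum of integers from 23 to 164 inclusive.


Σₖ₌23^164 k = Σₖ₌₁^164 k − Σₖ₌₁^22 k
= 164·165/2 − 22·23/2
= 13530 − 253 = 13277

Σk = 13277


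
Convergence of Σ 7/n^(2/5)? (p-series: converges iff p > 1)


p-series test: Σ c/n^p converges if p > 1, diverges if p ≤ 1 (constant c > 0 doesn't affect convergence).
p = 2/5
2/5 ≤ 1 → DIVERGES

Diverges (p = 2/5 ≤ 1)


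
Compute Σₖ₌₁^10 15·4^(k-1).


Sₙ = 15×(4^10 - 1)/(4 - 1)
= 15×(1048576 - 1)/3
= 15×1048575/3
= 5242875

S_10 = 5242875


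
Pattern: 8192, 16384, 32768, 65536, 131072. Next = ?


Pattern: powers of 2: 2ⁿ
Terms: 8192, 16384, 32768, 65536, 131072
Next term = 262144

Next term = 262144


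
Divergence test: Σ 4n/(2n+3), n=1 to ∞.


lim(n→∞) 4n/(2n+3) = 4/2 = 2  (divide numerator and denominator by n)
lim aₙ = 2 ≠ 0 → series DIVERGES

Diverges (lim aₙ = 2 ≠ 0)


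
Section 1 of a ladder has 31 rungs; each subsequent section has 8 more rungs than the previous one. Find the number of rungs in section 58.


aₙ = a₁ + (n-1)d
= 31 + (58-1)×8
= 31 + 456
= 487

a_58 = 487


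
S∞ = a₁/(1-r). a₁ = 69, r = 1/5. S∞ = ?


S∞ = a₁/(1-r) = 69/(1 - 1/5)
= 69/(4/5)
= 345/4

S∞ = 345/4


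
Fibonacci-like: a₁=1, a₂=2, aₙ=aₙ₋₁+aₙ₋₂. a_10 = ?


Computing iteratively: 1, 2, 3, 5, 8, 13, 21, 34, 55, 89
a_10 = 89

a_10 = 89


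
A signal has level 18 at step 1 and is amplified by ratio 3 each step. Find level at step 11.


aₙ = a₁·r^(n-1)
= 18×3^10
= 18×59049
= 1062882

a_11 = 1062882


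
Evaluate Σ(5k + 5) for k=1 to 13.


Σ(5k+5) = 5·Σk + 5·n
= 5·91 + 5·13
= 455 + 65 = 520

Σ = 520


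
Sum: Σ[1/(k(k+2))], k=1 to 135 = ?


1/(k(k+2)) = (1/2)·(1/k - 1/(k+2)) (partial fractions)
Telescoping: Σ = (1/2)·(1 + 1/2 - 1/136 - 1/137) = 27675/37264

Sum = 27675/37264


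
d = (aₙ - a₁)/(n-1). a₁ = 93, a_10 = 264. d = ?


d = (aₙ - a₁)/(n-1)
= (264 - 93)/(10-1)
= 171/9 = 19

d = 19


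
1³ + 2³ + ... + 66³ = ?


n(n+1)/2 = 66×67/2 = 2211
Σk³ = 2211² = 4888521

Σk³ = 4888521


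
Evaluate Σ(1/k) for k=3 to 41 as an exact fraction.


Σₖ₌3^41 1/k = 1/3 + 1/4 + 1/5 + ... + 1/41
= 55819190615098733/19914562703599200
≈ 2.8029

Sum = 55819190615098733/19914562703599200 ≈ 2.8029


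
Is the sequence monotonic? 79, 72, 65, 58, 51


Differences: -7, -7, -7, -7
All differences < 0 → strictly DECREASING

Monotonically decreasing


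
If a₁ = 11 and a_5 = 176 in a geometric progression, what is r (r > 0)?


r^(n-1) = aₙ/a₁
r^4 = 176/11 = 16
r = 16^(1/4)
= ±2; taking r > 0 gives r = 2

r = 2


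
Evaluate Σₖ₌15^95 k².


Σₖ₌15^95 k² = Σₖ₌₁^95 k² − Σₖ₌₁^14 k²
= 95·96·191/6 − 14·15·29/6
= 290320 − 1015 = 289305

Σk² = 289305


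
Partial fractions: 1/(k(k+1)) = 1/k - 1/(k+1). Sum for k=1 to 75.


1/(k(k+1)) = 1/k - 1/(k+1) (partial fractions)
Telescoping: Σ = 1 - 1/76 = 75/76

Sum = 75/76


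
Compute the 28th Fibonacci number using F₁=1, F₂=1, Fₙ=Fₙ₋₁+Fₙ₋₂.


Fibonacci sequence: 1, 1, 2, 3, 5, 8, 13, 21, 34, 55, 89, ...
F(28) = 317811

F(28) = 317811


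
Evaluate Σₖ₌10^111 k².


Σₖ₌10^111 k² = Σₖ₌₁^111 k² − Σₖ₌₁^9 k²
= 111·112·223/6 − 9·10·19/6
= 462056 − 285 = 461771

Σk² = 461771


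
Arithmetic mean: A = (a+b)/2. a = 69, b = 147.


AM = (69 + 147)/2 = 216/2 = 108

AM = 108


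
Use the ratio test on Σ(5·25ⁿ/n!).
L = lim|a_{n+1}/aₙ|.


aₙ = 5·25^n/n!
a_{n+1}/aₙ = 25^(n+1)/(n+1)! × n!/25^n  (constant 5 cancels)
= 25/(n+1)
L = lim(n→∞) 25/(n+1) = 0
L < 1 → series CONVERGES

Converges (ratio test: L = 0 < 1)


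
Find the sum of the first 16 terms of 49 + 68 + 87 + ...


aₙ = 49 + (16-1)×19 = 334
Sₙ = n(a₁+aₙ)/2 = 16×(49+334)/2
= 16×383/2 = 3064

S_16 = 3064


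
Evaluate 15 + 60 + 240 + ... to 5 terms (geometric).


Sₙ = 15×(4^5 - 1)/(4 - 1)
= 15×(1024 - 1)/3
= 15×1023/3
= 5115

S_5 = 5115


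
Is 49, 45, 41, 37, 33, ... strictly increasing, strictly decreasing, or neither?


Differences: -4, -4, -4, -4
All differences < 0 → strictly DECREASING

Monotonically decreasing


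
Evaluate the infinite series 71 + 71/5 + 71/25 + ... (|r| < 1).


S∞ = a₁/(1-r) = 71/(1 - 1/5)
= 71/(4/5)
= 355/4

S∞ = 355/4


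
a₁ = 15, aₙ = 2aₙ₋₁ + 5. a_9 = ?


Computing step by step:
a_1 = 15
a_2 = 35
a_3 = 75
a_4 = 155
a_5 = 315
a_6 = 635
a_7 = 1275
a_8 = 2555
a_9 = 5115


a_9 = 5115


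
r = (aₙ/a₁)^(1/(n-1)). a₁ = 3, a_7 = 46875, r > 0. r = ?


r^(n-1) = aₙ/a₁
r^6 = 46875/3 = 15625
r = 15625^(1/6)
= ±5; taking r > 0 gives r = 5

r = 5


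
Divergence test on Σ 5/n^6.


lim(n→∞) 5/n^6 = 0
lim aₙ = 0 → nth-term test is INCONCLUSIVE
(Need other tests; this is actually a convergent p-series with p=6 > 1)

Inconclusive (lim aₙ = 0; need another test)


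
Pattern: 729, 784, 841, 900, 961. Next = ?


Pattern: perfect squares: n²
Terms: 729, 784, 841, 900, 961
Next term = 1024

Next term = 1024


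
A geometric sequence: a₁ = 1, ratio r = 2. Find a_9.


aₙ = a₁·r^(n-1)
= 1×2^8
= 1×256
= 256

a_9 = 256


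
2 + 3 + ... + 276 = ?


Σₖ₌2^276 k = Σₖ₌₁^276 k − Σₖ₌₁^1 k
= 276·277/2 − 1·2/2
= 38226 − 1 = 38225

Σk = 38225


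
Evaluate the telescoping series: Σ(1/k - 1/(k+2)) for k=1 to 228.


Telescoping with gap 2: two head and two tail terms survive.
= (1 + 1/2) - (1/229 + 1/230)
= 3/2 - 1/229 - 1/230 = 39273/26335

Sum = 39273/26335


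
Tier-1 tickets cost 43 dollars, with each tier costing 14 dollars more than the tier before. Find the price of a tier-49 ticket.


aₙ = a₁ + (n-1)d
= 43 + (49-1)×14
= 43 + 672
= 715

a_49 = 715


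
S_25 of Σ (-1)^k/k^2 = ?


S = -1 + 1/4 - 1/9 + 1/16 - 1/25 + 1/36 - 1/49 + 1/64 ± ...
= -0.8232
(Full series converges to -π²/12 ≈ -0.8225)

S_25 = -0.8232


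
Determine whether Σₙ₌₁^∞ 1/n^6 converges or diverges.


p-series test: Σ c/n^p converges if p > 1, diverges if p ≤ 1 (constant c > 0 doesn't affect convergence).
p = 6
6 > 1 → CONVERGES

Converges (p = 6 > 1)


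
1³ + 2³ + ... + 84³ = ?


n(n+1)/2 = 84×85/2 = 3570
Σk³ = 3570² = 12744900

Σk³ = 12744900


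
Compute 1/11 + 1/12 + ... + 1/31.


Σₖ₌11^31 1/k = 1/11 + 1/12 + 1/13 + ... + 1/31
= 79297546204567/72201776446800
≈ 1.0983

Sum = 79297546204567/72201776446800 ≈ 1.0983


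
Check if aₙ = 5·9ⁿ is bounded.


aₙ = 5·9ⁿ → as n→∞, aₙ→∞ (since base 9 > 1)
No finite upper bound exists
The sequence is UNBOUNDED

Unbounded (aₙ → ∞ as n → ∞)


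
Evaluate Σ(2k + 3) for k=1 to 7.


Σ(2k+3) = 2·Σk + 3·n
= 2·28 + 3·7
= 56 + 21 = 77

Σ = 77


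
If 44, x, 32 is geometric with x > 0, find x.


GM = √(44×32) = √1408 = 37.5233

GM = 37.5233


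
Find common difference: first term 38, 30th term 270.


d = (aₙ - a₁)/(n-1)
= (270 - 38)/(30-1)
= 232/29 = 8

d = 8


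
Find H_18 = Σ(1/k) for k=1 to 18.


H_18 = 1/1 + 1/2 + 1/3 + ... + 1/18
= 14274301/4084080
≈ 3.4951

H_18 = 14274301/4084080 ≈ 3.4951


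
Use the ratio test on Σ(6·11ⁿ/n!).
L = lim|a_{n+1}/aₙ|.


aₙ = 6·11^n/n!
a_{n+1}/aₙ = 11^(n+1)/(n+1)! × n!/11^n  (constant 6 cancels)
= 11/(n+1)
L = lim(n→∞) 11/(n+1) = 0
L < 1 → series CONVERGES

Converges (ratio test: L = 0 < 1)


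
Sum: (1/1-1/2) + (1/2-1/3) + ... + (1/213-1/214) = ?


Telescoping: adjacent terms cancel.
= 1/1 - 1/214
= 1 - 1/214 = 213/214

Sum = 213/214


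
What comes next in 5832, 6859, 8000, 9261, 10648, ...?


Pattern: perfect cubes: n³
Terms: 5832, 6859, 8000, 9261, 10648
Next term = 12167

Next term = 12167


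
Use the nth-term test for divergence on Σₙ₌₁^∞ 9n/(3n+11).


lim(n→∞) 9n/(3n+11) = 9/3 = 3  (divide numerator and denominator by n)
lim aₙ = 3 ≠ 0 → series DIVERGES

Diverges (lim aₙ = 3 ≠ 0)


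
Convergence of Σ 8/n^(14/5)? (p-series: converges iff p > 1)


p-series test: Σ c/n^p converges if p > 1, diverges if p ≤ 1 (constant c > 0 doesn't affect convergence).
p = 14/5
14/5 > 1 → CONVERGES

Converges (p = 14/5 > 1)


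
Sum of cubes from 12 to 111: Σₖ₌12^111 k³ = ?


Σₖ₌12^111 k³ = [111·112/2]² − [11·12/2]²
= 38638656 − 4356 = 38634300

Σk³ = 38634300


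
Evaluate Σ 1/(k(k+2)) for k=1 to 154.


1/(k(k+2)) = (1/2)·(1/k - 1/(k+2)) (partial fractions)
Telescoping: Σ = (1/2)·(1 + 1/2 - 1/155 - 1/156) = 35959/48360

Sum = 35959/48360


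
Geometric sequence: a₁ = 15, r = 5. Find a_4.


aₙ = a₁·r^(n-1)
= 15×5^3
= 15×125
= 1875

a_4 = 1875


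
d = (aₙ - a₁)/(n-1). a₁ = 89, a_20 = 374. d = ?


d = (aₙ - a₁)/(n-1)
= (374 - 89)/(20-1)
= 285/19 = 15

d = 15


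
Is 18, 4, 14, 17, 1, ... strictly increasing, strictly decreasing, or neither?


Differences: -14, 10, 3, -16
Difference at position 2 is +10 (> 0) but position 1 is -14 (< 0) — sequence both rises and falls
→ NOT monotonic

Not monotonic


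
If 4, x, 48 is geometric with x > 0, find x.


GM = √(4×48) = √192 = 13.8564

GM = 13.8564


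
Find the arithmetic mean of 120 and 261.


AM = (120 + 261)/2 = 381/2 = 190.5

AM = 190.5


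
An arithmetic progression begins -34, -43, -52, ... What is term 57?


aₙ = a₁ + (n-1)d
= -34 + (57-1)×-9
= -34 - 504
= -538

a_57 = -538


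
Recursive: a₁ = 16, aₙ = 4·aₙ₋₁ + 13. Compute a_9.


Computing step by step:
a_1 = 16
a_2 = 77
a_3 = 321
a_4 = 1297
a_5 = 5201
a_6 = 20817
a_7 = 83281
a_8 = 333137
a_9 = 1332561


a_9 = 1332561


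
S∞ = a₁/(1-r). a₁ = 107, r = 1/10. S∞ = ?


S∞ = a₁/(1-r) = 107/(1 - 1/10)
= 107/(9/10)
= 1070/9

S∞ = 1070/9


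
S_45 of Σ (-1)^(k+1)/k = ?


S = 1 - 1/2 + 1/3 - 1/4 + 1/5 - 1/6 + 1/7 - 1/8 ± ...
= 0.7041
(Full series converges to +ln(2) ≈ +0.6931)

S_45 = 0.7041


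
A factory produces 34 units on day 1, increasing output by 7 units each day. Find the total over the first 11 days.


aₙ = 34 + (11-1)×7 = 104
Sₙ = n(a₁+aₙ)/2 = 11×(34+104)/2
= 11×138/2 = 759

S_11 = 759


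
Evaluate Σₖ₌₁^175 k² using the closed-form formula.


n = 175
n(n+1)(2n+1)/6 = 175×176×351/6
= 10810800/6 = 1801800

Σk² = 1801800


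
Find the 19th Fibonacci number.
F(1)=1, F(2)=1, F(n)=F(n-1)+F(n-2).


Fibonacci sequence: 1, 1, 2, 3, 5, 8, 13, 21, 34, 55, 89, ...
F(19) = 4181

F(19) = 4181


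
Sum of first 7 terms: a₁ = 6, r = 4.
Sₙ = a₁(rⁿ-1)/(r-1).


Sₙ = 6×(4^7 - 1)/(4 - 1)
= 6×(16384 - 1)/3
= 6×16383/3
= 32766

S_7 = 32766


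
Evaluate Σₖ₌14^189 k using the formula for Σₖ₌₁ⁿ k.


Σₖ₌14^189 k = Σₖ₌₁^189 k − Σₖ₌₁^13 k
= 189·190/2 − 13·14/2
= 17955 − 91 = 17864

Σk = 17864


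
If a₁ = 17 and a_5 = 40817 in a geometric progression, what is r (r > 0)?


r^(n-1) = aₙ/a₁
r^4 = 40817/17 = 2401
r = 2401^(1/4)
= ±7; taking r > 0 gives r = 7

r = 7


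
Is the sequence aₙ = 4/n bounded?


a₁ = 4, a₂ = 4/2, a₃ = 4/3, ...
0 < aₙ ≤ 4 for all n ≥ 1
Lower bound: 0, Upper bound: 4
The sequence IS bounded

Bounded (0 < aₙ ≤ 4)


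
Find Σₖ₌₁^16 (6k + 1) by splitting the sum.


Σ(6k+1) = 6·Σk + 1·n
= 6·136 + 1·16
= 816 + 16 = 832

Σ = 832


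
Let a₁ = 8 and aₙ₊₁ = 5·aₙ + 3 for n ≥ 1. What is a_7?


Computing step by step:
a_1 = 8
a_2 = 43
a_3 = 218
a_4 = 1093
a_5 = 5468
a_6 = 27343
a_7 = 136718


a_7 = 136718


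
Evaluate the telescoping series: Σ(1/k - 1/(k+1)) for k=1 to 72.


Telescoping: adjacent terms cancel.
= 1/1 - 1/73
= 1 - 1/73 = 72/73

Sum = 72/73


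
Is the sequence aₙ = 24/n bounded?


a₁ = 24, a₂ = 24/2, a₃ = 24/3, ...
0 < aₙ ≤ 24 for all n ≥ 1
Lower bound: 0, Upper bound: 24
The sequence IS bounded

Bounded (0 < aₙ ≤ 24)


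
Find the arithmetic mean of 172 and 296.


AM = (172 + 296)/2 = 468/2 = 234

AM = 234


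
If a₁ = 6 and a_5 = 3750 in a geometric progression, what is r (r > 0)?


r^(n-1) = aₙ/a₁
r^4 = 3750/6 = 625
r = 625^(1/4)
= ±5; taking r > 0 gives r = 5

r = 5


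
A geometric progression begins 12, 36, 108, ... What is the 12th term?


aₙ = a₁·r^(n-1)
= 12×3^11
= 12×177147
= 2125764

a_12 = 2125764


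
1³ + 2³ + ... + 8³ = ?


n(n+1)/2 = 8×9/2 = 36
Σk³ = 36² = 1296

Σk³ = 1296


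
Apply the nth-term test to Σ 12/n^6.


lim(n→∞) 12/n^6 = 0
lim aₙ = 0 → nth-term test is INCONCLUSIVE
(Need other tests; this is actually a convergent p-series with p=6 > 1)

Inconclusive (lim aₙ = 0; need another test)


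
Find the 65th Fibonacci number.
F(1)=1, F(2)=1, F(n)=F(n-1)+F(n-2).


Fibonacci sequence: 1, 1, 2, 3, 5, 8, 13, 21, 34, 55, 89, ...
F(65) = 17167680177565

F(65) = 17167680177565


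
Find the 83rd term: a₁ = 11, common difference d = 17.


aₙ = a₁ + (n-1)d
= 11 + (83-1)×17
= 11 + 1394
= 1405

a_83 = 1405


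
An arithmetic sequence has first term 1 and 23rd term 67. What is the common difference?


d = (aₙ - a₁)/(n-1)
= (67 - 1)/(23-1)
= 66/22 = 3

d = 3


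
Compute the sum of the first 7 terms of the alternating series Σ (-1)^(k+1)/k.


S = 1 - 1/2 + 1/3 - 1/4 + 1/5 - 1/6 + 1/7
= 0.7595
(Full series converges to +ln(2) ≈ +0.6931)

S_7 = 0.7595


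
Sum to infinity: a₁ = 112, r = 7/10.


S∞ = a₁/(1-r) = 112/(1 - 7/10)
= 112/(3/10)
= 1120/3

S∞ = 1120/3


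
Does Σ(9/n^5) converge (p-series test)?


p-series test: Σ c/n^p converges if p > 1, diverges if p ≤ 1 (constant c > 0 doesn't affect convergence).
p = 5
5 > 1 → CONVERGES

Converges (p = 5 > 1)


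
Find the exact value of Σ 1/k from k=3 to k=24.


Σₖ₌3^24 1/k = 1/3 + 1/4 + 1/5 + ... + 1/24
= 812400067/356948592
≈ 2.276

Sum = 812400067/356948592 ≈ 2.276


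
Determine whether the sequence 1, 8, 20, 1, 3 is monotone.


Differences: 7, 12, -19, 2
Difference at position 1 is +7 (> 0) but position 3 is -19 (< 0) — sequence both rises and falls
→ NOT monotonic

Not monotonic


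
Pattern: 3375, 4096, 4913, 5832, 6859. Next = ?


Pattern: perfect cubes: n³
Terms: 3375, 4096, 4913, 5832, 6859
Next term = 8000

Next term = 8000


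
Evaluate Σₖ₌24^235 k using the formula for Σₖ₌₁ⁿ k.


Σₖ₌24^235 k = Σₖ₌₁^235 k − Σₖ₌₁^23 k
= 235·236/2 − 23·24/2
= 27730 − 276 = 27454

Σk = 27454


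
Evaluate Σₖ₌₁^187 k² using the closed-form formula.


n = 187
n(n+1)(2n+1)/6 = 187×188×375/6
= 13183500/6 = 2197250

Σk² = 2197250


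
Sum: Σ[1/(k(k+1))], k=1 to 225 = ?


1/(k(k+1)) = 1/k - 1/(k+1) (partial fractions)
Telescoping: Σ = 1 - 1/226 = 225/226

Sum = 225/226


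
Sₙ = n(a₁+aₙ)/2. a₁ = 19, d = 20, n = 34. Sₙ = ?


aₙ = 19 + (34-1)×20 = 679
Sₙ = n(a₁+aₙ)/2 = 34×(19+679)/2
= 34×698/2 = 11866

S_34 = 11866


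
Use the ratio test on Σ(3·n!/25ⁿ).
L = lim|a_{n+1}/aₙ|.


aₙ = 3·n!/25^n
a_{n+1}/aₙ = (n+1)!/25^(n+1) × 25^n/n!  (constant 3 cancels)
= (n+1)/25
L = lim(n→∞) (n+1)/25 = ∞
L > 1 → series DIVERGES

Diverges (ratio test: L = ∞ > 1)


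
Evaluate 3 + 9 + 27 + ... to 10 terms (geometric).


Sₙ = 3×(3^10 - 1)/(3 - 1)
= 3×(59049 - 1)/2
= 3×59048/2
= 88572

S_10 = 88572


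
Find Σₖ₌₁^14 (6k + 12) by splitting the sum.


Σ(6k+12) = 6·Σk + 12·n
= 6·105 + 12·14
= 630 + 168 = 798

Σ = 798


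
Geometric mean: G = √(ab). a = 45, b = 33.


GM = √(45×33) = √1485 = 38.5357

GM = 38.5357


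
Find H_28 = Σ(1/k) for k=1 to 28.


H_28 = 1/1 + 1/2 + 1/3 + ... + 1/28
= 315404588903/80313433200
≈ 3.9272

H_28 = 315404588903/80313433200 ≈ 3.9272


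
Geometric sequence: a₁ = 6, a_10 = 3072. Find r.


r^(n-1) = aₙ/a₁
r^9 = 3072/6 = 512
r = 512^(1/9)
= 2

r = 2


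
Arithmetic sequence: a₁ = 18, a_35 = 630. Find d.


d = (aₙ - a₁)/(n-1)
= (630 - 18)/(35-1)
= 612/34 = 18

d = 18


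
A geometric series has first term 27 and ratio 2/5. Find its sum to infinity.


S∞ = a₁/(1-r) = 27/(1 - 2/5)
= 27/(3/5)
= 45

S∞ = 45


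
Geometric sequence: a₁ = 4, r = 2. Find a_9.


aₙ = a₁·r^(n-1)
= 4×2^8
= 4×256
= 1024

a_9 = 1024


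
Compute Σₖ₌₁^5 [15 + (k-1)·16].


aₙ = 15 + (5-1)×16 = 79
Sₙ = n(a₁+aₙ)/2 = 5×(15+79)/2
= 5×94/2 = 235

S_5 = 235


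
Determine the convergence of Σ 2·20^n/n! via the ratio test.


aₙ = 2·20^n/n!
a_{n+1}/aₙ = 20^(n+1)/(n+1)! × n!/20^n  (constant 2 cancels)
= 20/(n+1)
L = lim(n→∞) 20/(n+1) = 0
L < 1 → series CONVERGES

Converges (ratio test: L = 0 < 1)


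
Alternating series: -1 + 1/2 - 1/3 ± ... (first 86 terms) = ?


S = -1 + 1/2 - 1/3 + 1/4 - 1/5 + 1/6 - 1/7 + 1/8 ± ...
= -0.6874
(Full series converges to -ln(2) ≈ -0.6931)

S_86 = -0.6874


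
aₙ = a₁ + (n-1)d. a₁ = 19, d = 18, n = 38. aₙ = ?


aₙ = a₁ + (n-1)d
= 19 + (38-1)×18
= 19 + 666
= 685

a_38 = 685


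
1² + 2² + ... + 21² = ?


n = 21
n(n+1)(2n+1)/6 = 21×22×43/6
= 19866/6 = 3311

Σk² = 3311


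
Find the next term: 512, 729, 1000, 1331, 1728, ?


Pattern: perfect cubes: n³
Terms: 512, 729, 1000, 1331, 1728
Next term = 2197

Next term = 2197


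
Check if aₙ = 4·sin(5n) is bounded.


For all n, -1 ≤ sin(5n) ≤ 1, so -4 ≤ 4·sin(5n) ≤ 4
Lower bound: -4, Upper bound: 4
The sequence IS bounded

Bounded (-4 ≤ aₙ ≤ 4)


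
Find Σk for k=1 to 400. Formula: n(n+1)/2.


n(n+1)/2 = 400×401/2 = 160400/2 = 80200

Σk = 80200


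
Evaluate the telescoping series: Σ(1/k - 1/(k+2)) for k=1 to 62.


Telescoping with gap 2: two head and two tail terms survive.
= (1 + 1/2) - (1/63 + 1/64)
= 3/2 - 1/63 - 1/64 = 5921/4032

Sum = 5921/4032


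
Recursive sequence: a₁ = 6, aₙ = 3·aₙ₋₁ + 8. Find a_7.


Computing step by step:
a_1 = 6
a_2 = 26
a_3 = 86
a_4 = 266
a_5 = 806
a_6 = 2426
a_7 = 7286


a_7 = 7286


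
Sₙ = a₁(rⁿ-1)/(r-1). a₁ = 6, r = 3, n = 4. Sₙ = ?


Sₙ = 6×(3^4 - 1)/(3 - 1)
= 6×(81 - 1)/2
= 6×80/2
= 240

S_4 = 240


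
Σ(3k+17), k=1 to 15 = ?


Σ(3k+17) = 3·Σk + 17·n
= 3·120 + 17·15
= 360 + 255 = 615

Σ = 615


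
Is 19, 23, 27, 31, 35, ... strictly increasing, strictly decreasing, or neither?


Differences: 4, 4, 4, 4
All differences > 0 → strictly INCREASING

Monotonically increasing


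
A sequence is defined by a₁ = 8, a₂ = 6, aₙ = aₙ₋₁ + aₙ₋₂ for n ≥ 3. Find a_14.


Computing iteratively: 8, 6, 14, 20, 34, 54, 88, 142, 230, 372, 602, 974, ...
a_14 = 2550

a_14 = 2550


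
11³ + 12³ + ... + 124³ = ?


Σₖ₌11^124 k³ = [124·125/2]² − [10·11/2]²
= 60062500 − 3025 = 60059475

Σk³ = 60059475


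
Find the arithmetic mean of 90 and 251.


AM = (90 + 251)/2 = 341/2 = 170.5

AM = 170.5


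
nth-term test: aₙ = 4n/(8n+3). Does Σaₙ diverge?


lim(n→∞) 4n/(8n+3) = 4/8 = 1/2  (divide numerator and denominator by n)
lim aₙ = 1/2 ≠ 0 → series DIVERGES

Diverges (lim aₙ = 1/2 ≠ 0)


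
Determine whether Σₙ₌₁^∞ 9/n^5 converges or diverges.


p-series test: Σ c/n^p converges if p > 1, diverges if p ≤ 1 (constant c > 0 doesn't affect convergence).
p = 5
5 > 1 → CONVERGES

Converges (p = 5 > 1)


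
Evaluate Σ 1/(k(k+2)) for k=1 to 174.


1/(k(k+2)) = (1/2)·(1/k - 1/(k+2)) (partial fractions)
Telescoping: Σ = (1/2)·(1 + 1/2 - 1/175 - 1/176) = 45849/61600

Sum = 45849/61600


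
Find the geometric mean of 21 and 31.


GM = √(21×31) = √651 = 25.5147

GM = 25.5147


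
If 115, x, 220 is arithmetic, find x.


AM = (115 + 220)/2 = 335/2 = 167.5

AM = 167.5


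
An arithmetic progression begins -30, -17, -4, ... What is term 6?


aₙ = a₁ + (n-1)d
= -30 + (6-1)×13
= -30 + 65
= 35

a_6 = 35


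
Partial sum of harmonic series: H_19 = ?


H_19 = 1/1 + 1/2 + 1/3 + ... + 1/19
= 275295799/77597520
≈ 3.5477

H_19 = 275295799/77597520 ≈ 3.5477


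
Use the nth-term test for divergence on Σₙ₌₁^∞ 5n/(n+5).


lim(n→∞) 5n/(n+5) = 5/1 = 5  (divide numerator and denominator by n)
lim aₙ = 5 ≠ 0 → series DIVERGES

Diverges (lim aₙ = 5 ≠ 0)


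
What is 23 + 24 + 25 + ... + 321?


Σₖ₌23^321 k = Σₖ₌₁^321 k − Σₖ₌₁^22 k
= 321·322/2 − 22·23/2
= 51681 − 253 = 51428

Σk = 51428


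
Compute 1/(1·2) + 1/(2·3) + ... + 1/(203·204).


1/(k(k+1)) = 1/k - 1/(k+1) (partial fractions)
Telescoping: Σ = 1 - 1/204 = 203/204

Sum = 203/204


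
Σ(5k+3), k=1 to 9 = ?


Σ(5k+3) = 5·Σk + 3·n
= 5·45 + 3·9
= 225 + 27 = 252

Σ = 252


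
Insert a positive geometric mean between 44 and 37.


GM = √(44×37) = √1628 = 40.3485

GM = 40.3485


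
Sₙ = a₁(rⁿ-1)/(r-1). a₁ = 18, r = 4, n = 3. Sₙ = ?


Sₙ = 18×(4^3 - 1)/(4 - 1)
= 18×(64 - 1)/3
= 18×63/3
= 378

S_3 = 378


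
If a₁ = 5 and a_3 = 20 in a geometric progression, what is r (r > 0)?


r^(n-1) = aₙ/a₁
r^2 = 20/5 = 4
r = 4^(1/2)
= ±2; taking r > 0 gives r = 2

r = 2


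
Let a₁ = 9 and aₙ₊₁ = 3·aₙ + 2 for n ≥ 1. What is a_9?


Computing step by step:
a_1 = 9
a_2 = 29
a_3 = 89
a_4 = 269
a_5 = 809
a_6 = 2429
a_7 = 7289
a_8 = 21869
a_9 = 65609


a_9 = 65609


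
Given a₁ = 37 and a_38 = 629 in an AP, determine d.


d = (aₙ - a₁)/(n-1)
= (629 - 37)/(38-1)
= 592/37 = 16

d = 16


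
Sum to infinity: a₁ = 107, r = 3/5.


S∞ = a₁/(1-r) = 107/(1 - 3/5)
= 107/(2/5)
= 535/2

S∞ = 535/2


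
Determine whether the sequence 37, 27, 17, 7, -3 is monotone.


Differences: -10, -10, -10, -10
All differences < 0 → strictly DECREASING

Monotonically decreasing


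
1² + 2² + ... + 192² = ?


n = 192
n(n+1)(2n+1)/6 = 192×193×385/6
= 14266560/6 = 2377760

Σk² = 2377760


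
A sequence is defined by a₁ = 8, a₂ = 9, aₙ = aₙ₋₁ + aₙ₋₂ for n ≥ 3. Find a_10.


Computing iteratively: 8, 9, 17, 26, 43, 69, 112, 181, 293, 474
a_10 = 474

a_10 = 474


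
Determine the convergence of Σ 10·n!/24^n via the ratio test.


aₙ = 10·n!/24^n
a_{n+1}/aₙ = (n+1)!/24^(n+1) × 24^n/n!  (constant 10 cancels)
= (n+1)/24
L = lim(n→∞) (n+1)/24 = ∞
L > 1 → series DIVERGES

Diverges (ratio test: L = ∞ > 1)


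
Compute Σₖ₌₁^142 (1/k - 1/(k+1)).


Telescoping: adjacent terms cancel.
= 1/1 - 1/143
= 1 - 1/143 = 142/143

Sum = 142/143


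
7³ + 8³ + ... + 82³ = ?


Σₖ₌7^82 k³ = [82·83/2]² − [6·7/2]²
= 11580409 − 441 = 11579968

Σk³ = 11579968


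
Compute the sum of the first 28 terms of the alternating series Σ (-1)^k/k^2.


S = -1 + 1/4 - 1/9 + 1/16 - 1/25 + 1/36 - 1/49 + 1/64 ± ...
= -0.8219
(Full series converges to -π²/12 ≈ -0.8225)

S_28 = -0.8219


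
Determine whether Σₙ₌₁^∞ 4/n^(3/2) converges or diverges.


p-series test: Σ c/n^p converges if p > 1, diverges if p ≤ 1 (constant c > 0 doesn't affect convergence).
p = 3/2
3/2 > 1 → CONVERGES

Converges (p = 3/2 > 1)


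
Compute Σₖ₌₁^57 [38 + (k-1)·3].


aₙ = 38 + (57-1)×3 = 206
Sₙ = n(a₁+aₙ)/2 = 57×(38+206)/2
= 57×244/2 = 6954

S_57 = 6954


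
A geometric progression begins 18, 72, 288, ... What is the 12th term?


aₙ = a₁·r^(n-1)
= 18×4^11
= 18×4194304
= 75497472

a_12 = 75497472


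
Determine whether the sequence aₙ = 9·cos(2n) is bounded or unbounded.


For all n, -1 ≤ cos(2n) ≤ 1, so -9 ≤ 9·cos(2n) ≤ 9
Lower bound: -9, Upper bound: 9
The sequence IS bounded

Bounded (-9 ≤ aₙ ≤ 9)


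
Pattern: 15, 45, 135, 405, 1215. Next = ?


Pattern: geometric (r=3)
Terms: 15, 45, 135, 405, 1215
Next term = 3645

Next term = 3645


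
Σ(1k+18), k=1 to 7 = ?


Σ(1k+18) = 1·Σk + 18·n
= 1·28 + 18·7
= 28 + 126 = 154

Σ = 154


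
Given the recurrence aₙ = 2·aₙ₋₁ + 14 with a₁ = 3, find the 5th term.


Computing step by step:
a_1 = 3
a_2 = 20
a_3 = 54
a_4 = 122
a_5 = 258


a_5 = 258


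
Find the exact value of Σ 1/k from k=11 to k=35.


Σₖ₌11^35 1/k = 1/11 + 1/12 + 1/13 + ... + 1/35
= 2283851270047/1875370816800
≈ 1.2178

Sum = 2283851270047/1875370816800 ≈ 1.2178


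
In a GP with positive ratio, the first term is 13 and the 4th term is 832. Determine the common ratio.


r^(n-1) = aₙ/a₁
r^3 = 832/13 = 64
r = 64^(1/3)
= 4

r = 4


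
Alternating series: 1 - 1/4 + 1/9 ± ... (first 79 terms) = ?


S = 1 - 1/4 + 1/9 - 1/16 + 1/25 - 1/36 + 1/49 - 1/64 ± ...
= 0.8225
(Full series converges to +π²/12 ≈ +0.8225)

S_79 = 0.8225


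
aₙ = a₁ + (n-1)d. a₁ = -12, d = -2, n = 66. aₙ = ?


aₙ = a₁ + (n-1)d
= -12 + (66-1)×-2
= -12 - 130
= -142

a_66 = -142


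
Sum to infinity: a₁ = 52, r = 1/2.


S∞ = a₁/(1-r) = 52/(1 - 1/2)
= 52/(1/2)
= 104

S∞ = 104


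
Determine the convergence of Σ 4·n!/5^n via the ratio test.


aₙ = 4·n!/5^n
a_{n+1}/aₙ = (n+1)!/5^(n+1) × 5^n/n!  (constant 4 cancels)
= (n+1)/5
L = lim(n→∞) (n+1)/5 = ∞
L > 1 → series DIVERGES

Diverges (ratio test: L = ∞ > 1)


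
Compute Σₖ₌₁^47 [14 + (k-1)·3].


aₙ = 14 + (47-1)×3 = 152
Sₙ = n(a₁+aₙ)/2 = 47×(14+152)/2
= 47×166/2 = 3901

S_47 = 3901


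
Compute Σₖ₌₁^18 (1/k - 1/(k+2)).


Telescoping with gap 2: two head and two tail terms survive.
= (1 + 1/2) - (1/19 + 1/20)
= 3/2 - 1/19 - 1/20 = 531/380

Sum = 531/380


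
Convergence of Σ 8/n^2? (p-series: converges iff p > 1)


p-series test: Σ c/n^p converges if p > 1, diverges if p ≤ 1 (constant c > 0 doesn't affect convergence).
p = 2
2 > 1 → CONVERGES

Converges (p = 2 > 1)


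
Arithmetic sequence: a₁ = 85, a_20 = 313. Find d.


d = (aₙ - a₁)/(n-1)
= (313 - 85)/(20-1)
= 228/19 = 12

d = 12


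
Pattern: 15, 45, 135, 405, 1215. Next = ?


Pattern: geometric (r=3)
Terms: 15, 45, 135, 405, 1215
Next term = 3645

Next term = 3645


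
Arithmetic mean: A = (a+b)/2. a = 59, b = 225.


AM = (59 + 225)/2 = 284/2 = 142

AM = 142


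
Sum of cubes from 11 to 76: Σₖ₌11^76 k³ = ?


Σₖ₌11^76 k³ = [76·77/2]² − [10·11/2]²
= 8561476 − 3025 = 8558451

Σk³ = 8558451


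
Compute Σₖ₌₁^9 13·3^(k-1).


Sₙ = 13×(3^9 - 1)/(3 - 1)
= 13×(19683 - 1)/2
= 13×19682/2
= 127933

S_9 = 127933


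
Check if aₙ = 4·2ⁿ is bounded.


aₙ = 4·2ⁿ → as n→∞, aₙ→∞ (since base 2 > 1)
No finite upper bound exists
The sequence is UNBOUNDED

Unbounded (aₙ → ∞ as n → ∞)


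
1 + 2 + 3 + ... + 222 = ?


n(n+1)/2 = 222×223/2 = 49506/2 = 24753

Σk = 24753


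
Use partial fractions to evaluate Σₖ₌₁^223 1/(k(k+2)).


1/(k(k+2)) = (1/2)·(1/k - 1/(k+2)) (partial fractions)
Telescoping: Σ = (1/2)·(1 + 1/2 - 1/224 - 1/225) = 75151/100800

Sum = 75151/100800


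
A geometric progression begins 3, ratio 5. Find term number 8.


aₙ = a₁·r^(n-1)
= 3×5^7
= 3×78125
= 234375

a_8 = 234375


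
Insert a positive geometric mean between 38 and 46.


GM = √(38×46) = √1748 = 41.8091

GM = 41.8091


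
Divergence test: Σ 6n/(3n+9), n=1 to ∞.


lim(n→∞) 6n/(3n+9) = 6/3 = 2  (divide numerator and denominator by n)
lim aₙ = 2 ≠ 0 → series DIVERGES

Diverges (lim aₙ = 2 ≠ 0)


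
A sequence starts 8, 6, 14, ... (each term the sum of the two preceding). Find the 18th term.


Computing iteratively: 8, 6, 14, 20, 34, 54, 88, 142, 230, 372, 602, 974, ...
a_18 = 17478

a_18 = 17478


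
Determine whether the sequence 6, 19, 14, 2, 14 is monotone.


Differences: 13, -5, -12, 12
Difference at position 1 is +13 (> 0) but position 2 is -5 (< 0) — sequence both rises and falls
→ NOT monotonic

Not monotonic


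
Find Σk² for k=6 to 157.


Σₖ₌6^157 k² = Σₖ₌₁^157 k² − Σₖ₌₁^5 k²
= 157·158·315/6 − 5·6·11/6
= 1302315 − 55 = 1302260

Σk² = 1302260


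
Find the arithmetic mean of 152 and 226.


AM = (152 + 226)/2 = 378/2 = 189

AM = 189


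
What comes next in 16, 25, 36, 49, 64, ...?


Pattern: perfect squares: n²
Terms: 16, 25, 36, 49, 64
Next term = 81

Next term = 81


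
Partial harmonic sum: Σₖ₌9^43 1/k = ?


Σₖ₌9^43 1/k = 1/9 + 1/10 + 1/11 + ... + 1/43
= 1397645503386737699/856326196254765600
≈ 1.6321

Sum = 1397645503386737699/856326196254765600 ≈ 1.6321


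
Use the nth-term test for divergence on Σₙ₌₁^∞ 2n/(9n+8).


lim(n→∞) 2n/(9n+8) = 2/9 = 2/9  (divide numerator and denominator by n)
lim aₙ = 2/9 ≠ 0 → series DIVERGES

Diverges (lim aₙ = 2/9 ≠ 0)


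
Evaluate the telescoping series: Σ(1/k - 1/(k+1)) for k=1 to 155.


Telescoping: adjacent terms cancel.
= 1/1 - 1/156
= 1 - 1/156 = 155/156

Sum = 155/156


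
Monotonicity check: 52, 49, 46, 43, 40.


Differences: -3, -3, -3, -3
All differences < 0 → strictly DECREASING

Monotonically decreasing


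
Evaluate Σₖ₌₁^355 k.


n(n+1)/2 = 355×356/2 = 126380/2 = 63190

Σk = 63190


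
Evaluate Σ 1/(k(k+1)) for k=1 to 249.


1/(k(k+1)) = 1/k - 1/(k+1) (partial fractions)
Telescoping: Σ = 1 - 1/250 = 249/250

Sum = 249/250


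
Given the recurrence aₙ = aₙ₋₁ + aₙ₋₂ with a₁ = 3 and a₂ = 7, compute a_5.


Computing iteratively: 3, 7, 10, 17, 27
a_5 = 27

a_5 = 27


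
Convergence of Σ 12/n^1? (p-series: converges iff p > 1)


p-series test: Σ c/n^p converges if p > 1, diverges if p ≤ 1 (constant c > 0 doesn't affect convergence).
p = 1
1 ≤ 1 → DIVERGES

Diverges (p = 1 ≤ 1)


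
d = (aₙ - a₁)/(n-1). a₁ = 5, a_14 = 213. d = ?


d = (aₙ - a₁)/(n-1)
= (213 - 5)/(14-1)
= 208/13 = 16

d = 16


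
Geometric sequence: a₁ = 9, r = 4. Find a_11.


aₙ = a₁·r^(n-1)
= 9×4^10
= 9×1048576
= 9437184

a_11 = 9437184


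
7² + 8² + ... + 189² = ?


Σₖ₌7^189 k² = Σₖ₌₁^189 k² − Σₖ₌₁^6 k²
= 189·190·379/6 − 6·7·13/6
= 2268315 − 91 = 2268224

Σk² = 2268224


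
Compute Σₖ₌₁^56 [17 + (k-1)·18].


aₙ = 17 + (56-1)×18 = 1007
Sₙ = n(a₁+aₙ)/2 = 56×(17+1007)/2
= 56×1024/2 = 28672

S_56 = 28672


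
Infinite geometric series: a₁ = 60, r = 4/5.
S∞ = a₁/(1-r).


S∞ = a₁/(1-r) = 60/(1 - 4/5)
= 60/(1/5)
= 300

S∞ = 300


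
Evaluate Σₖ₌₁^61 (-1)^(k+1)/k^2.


S = 1 - 1/4 + 1/9 - 1/16 + 1/25 - 1/36 + 1/49 - 1/64 ± ...
= 0.8226
(Full series converges to +π²/12 ≈ +0.8225)

S_61 = 0.8226


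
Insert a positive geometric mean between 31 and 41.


GM = √(31×41) = √1271 = 35.6511

GM = 35.6511


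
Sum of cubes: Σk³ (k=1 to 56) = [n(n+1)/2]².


n(n+1)/2 = 56×57/2 = 1596
Σk³ = 1596² = 2547216

Σk³ = 2547216


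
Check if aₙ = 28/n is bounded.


a₁ = 28, a₂ = 28/2, a₃ = 28/3, ...
0 < aₙ ≤ 28 for all n ≥ 1
Lower bound: 0, Upper bound: 28
The sequence IS bounded

Bounded (0 < aₙ ≤ 28)


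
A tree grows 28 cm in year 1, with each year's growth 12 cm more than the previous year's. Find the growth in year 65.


aₙ = a₁ + (n-1)d
= 28 + (65-1)×12
= 28 + 768
= 796

a_65 = 796


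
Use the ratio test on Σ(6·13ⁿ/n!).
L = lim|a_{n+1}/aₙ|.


aₙ = 6·13^n/n!
a_{n+1}/aₙ = 13^(n+1)/(n+1)! × n!/13^n  (constant 6 cancels)
= 13/(n+1)
L = lim(n→∞) 13/(n+1) = 0
L < 1 → series CONVERGES

Converges (ratio test: L = 0 < 1)
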